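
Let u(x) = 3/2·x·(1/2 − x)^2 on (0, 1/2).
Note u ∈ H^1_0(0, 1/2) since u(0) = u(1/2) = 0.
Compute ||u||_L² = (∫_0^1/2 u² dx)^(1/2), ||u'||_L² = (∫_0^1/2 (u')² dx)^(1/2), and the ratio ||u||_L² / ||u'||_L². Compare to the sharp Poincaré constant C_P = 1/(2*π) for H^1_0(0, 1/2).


||u||_L² / ||u'||_L² = sqrt(14)/28 < C_P = 1/(2*π).

u(x) = 3/2·x·(1/2 − x)^2, so u'(x) = 9*x^2/2 - 3*x + 3/8.
u(x) = 3/2·x·(1/2 − x)^2 vanishes at x = 0 and x = 1/2, so u ∈ H^1_0(0, 1/2). Differentiate via the product rule and integrate the resulting polynomials term by term.
  ∫_0^1/2 u² dx = ∫_0^1/2 (9*x^6/4 - 9*x^5/2 + 27*x^4/8 - 9*x^3/8 + 9*x^2/64) dx. Term by term:
    ∫_0^1/2 9*x^6/4 dx = 9/3584;  ∫_0^1/2 -9*x^5/2 dx = -3/256;  ∫_0^1/2 27*x^4/8 dx = 27/1280;
    ∫_0^1/2 -9*x^3/8 dx = -9/512;  ∫_0^1/2 9*x^2/64 dx = 3/512.
  Sum: 9/3584 − 3/256 + 27/1280 − 9/512 + 3/512 = 3/17920.
  ∫_0^1/2 (u')² dx = ∫_0^1/2 (81*x^4/4 - 27*x^3 + 99*x^2/8 - 9*x/4 + 9/64) dx. Term by term:
    ∫_0^1/2 81*x^4/4 dx = 81/640;  ∫_0^1/2 -27*x^3 dx = -27/64;  ∫_0^1/2 99*x^2/8 dx = 33/64;
    ∫_0^1/2 -9*x/4 dx = -9/32;  ∫_0^1/2 9/64 dx = 9/128.
  Sum: 81/640 − 27/64 + 33/64 − 9/32 + 9/128 = 3/320.
∫_0^1/2 u² dx = 3/17920, so ||u||_L² = sqrt(210)/1120.
∫_0^1/2 (u')² dx = 3/320, so ||u'||_L² = sqrt(15)/40.
Ratio ||u||_L² / ||u'||_L² = sqrt(14)/28.
Sharp Poincaré constant on H^1_0(0, 1/2) is C_P = L/π = 1/(2*π), achieved by sin(2*π·x).
A polynomial bump cannot attain the sharp Poincaré constant (only the first sine eigenfunction does), so the ratio is strictly less than C_P, consistent with ||u||_L² ≤ C_P ||u'||_L².


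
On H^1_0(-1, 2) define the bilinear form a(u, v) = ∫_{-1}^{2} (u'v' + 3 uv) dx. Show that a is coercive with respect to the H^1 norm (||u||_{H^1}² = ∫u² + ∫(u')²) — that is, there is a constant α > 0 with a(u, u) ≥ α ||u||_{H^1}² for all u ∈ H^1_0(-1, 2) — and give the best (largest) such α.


α = 1

Coercivity of a(·,·) on H^1_0(-1, 2) means a(u, u) ≥ α ||u||_{H^1}² for every u ∈ H^1_0.
The interval has length L = 3, and Poincaré/coercivity depend only on L. Here a(u, u) = ∫(u')² + (3)·∫u².
Here c = 3 ≥ 1, so a(u,u) = ∫(u')² + c∫u² ≥ ∫(u')² + ∫u² = ||u||_{H^1}², i.e. α = 1 works. No larger α is possible: a(u,u) ≥ α||u||_{H^1}² means (1−α)∫(u')² ≥ (α−c)∫u², and for the modes u_n = sin(nπ(x−x₀)/L) (x₀ the left endpoint) one has ∫u_n²/∫(u_n')² = (L/(nπ))² → 0, so a(u_n,u_n)/||u_n||_{H^1}² → 1. Hence the optimal constant is α = 1.
Therefore α = 1.


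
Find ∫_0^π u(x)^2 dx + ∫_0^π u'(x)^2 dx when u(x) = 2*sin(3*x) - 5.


||u||_{H^1(0,π)}^2 = -40/3 + 45*π

u'(x) = 6*cos(3*x).
Expand u² and (u')² and integrate term by term on (0, π), using: for integers n ≥ 1, ∫_0^π sin²(nx) dx = ∫_0^π cos²(nx) dx = π/2; for n ≠ n', ∫_0^π sin(nx)sin(n'x) dx = ∫_0^π cos(nx)cos(n'x) dx = 0; and by product-to-sum, ∫_0^π sin(nx)cos(n'x) dx = ½∫_0^π [sin((n+n')x) + sin((n−n')x)] dx, which is 0 when n+n' is even and 2n/(n²−n'²) when n+n' is odd (it need not vanish on (0, π)). For the constant mode: ∫_0^π 1 dx = π, ∫_0^π cos(nx) dx = 0, ∫_0^π sin(nx) dx = (1−(−1)^n)/n.
  u² squared terms: (-5)²·∫1 dx = 25·π = 25*π;  (2)²·∫sin(3x)² dx = 4·π/2 = 2*π.
  u² cross terms: 2·(-5)·(2)·∫1·sin(3x) dx = -20·(2/3) = -40/3.
  So ∫_0^π u² dx = 25*π + 2*π − 40/3 = -40/3 + 27*π.
  (u')² squared terms: (6)²·∫cos(3x)² dx = 36·π/2 = 18*π.
  So ∫_0^π (u')² dx = 18*π.
||u||_{H^1}^2 = (-40/3 + 27*π) + (18*π) = -40/3 + 45*π.


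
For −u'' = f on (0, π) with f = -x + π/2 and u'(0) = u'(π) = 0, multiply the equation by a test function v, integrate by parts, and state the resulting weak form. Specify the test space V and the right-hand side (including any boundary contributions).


V = H^1(0, π) (no boundary constraint on v; u is determined up to an additive constant); weak form: ∫_0^π u'v' dx = ∫_0^π (-x + π/2) v dx for all v ∈ V.

Multiply both sides by a test function v and integrate from 0 to π:
  ∫_0^π −u''(x) v(x) dx = ∫_0^π f(x) v(x) dx.
Integrate the LHS by parts once:
  ∫_0^π −u'' v dx = −[u'(x) v(x)]_0^π + ∫_0^π u'(x) v'(x) dx.
Thus ∫_0^π u'(x) v'(x) dx = ∫_0^π f(x) v(x) dx + [u'(x) v(x)]_0^π.
Choose V so that boundary terms are either known or forced to vanish.
u has homogeneous Neumann: u'(0) = u'(π) = 0. So [u' v]_0^π = 0·v(π) − 0·v(0) = 0 for any v; take V = H^1(0, π).
Weak formulation: find u (satisfying any essential BC) such that ∫_0^π u'(x) v'(x) dx = ∫_0^π f v dx for all v ∈ V (homogeneous Neumann, so boundary terms vanish).
Substituting f(x) = -x + π/2, the right-hand side is ∫_0^π (-x + π/2) v dx.
Compatibility check (pure Neumann): taking v ≡ 1 ∈ V gives 0 = ∫_0^π f dx + (0) − (0), i.e. ∫_0^π f dx must equal u'(0) − u'(π) = 0. Indeed ∫_0^π (-x + π/2) dx = 0, so the data are compatible. The solution is then unique only up to an additive constant (fix it e.g. by requiring ∫_0^π u dx = 0).


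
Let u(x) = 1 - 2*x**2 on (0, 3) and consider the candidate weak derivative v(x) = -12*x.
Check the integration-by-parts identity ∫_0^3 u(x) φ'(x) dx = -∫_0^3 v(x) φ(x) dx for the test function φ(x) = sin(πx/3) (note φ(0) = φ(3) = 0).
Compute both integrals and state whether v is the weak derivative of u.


LHS = 36/π, RHS = 108/π. No, v is not the weak derivative of u.

u(x) = 1 - 2*x**2, classical derivative u'(x) = -4*x.
φ(x) = sin(πx/3), so φ'(x) = π*cos(π*x/3)/3.
Note φ(0) = φ(3) = 0, so the boundary term u·φ vanishes.
LHS = ∫_0^3 u(x) φ'(x) dx = ∫_0^3 (-2*π*x^2*cos(π*x/3)/3 + π*cos(π*x/3)/3) dx. Term by term:
  ∫_0^3 π*cos(π*x/3)/3 dx = 0;  ∫_0^3 -2*π*x^2*cos(π*x/3)/3 dx = 36/π.
Sum: 0 + 36/π = 36/π.
So LHS = 36/π.
∫_0^3 v(x) φ(x) dx = ∫_0^3 (-12*x*sin(π*x/3)) dx. Term by term:
  ∫_0^3 -12*x*sin(π*x/3) dx = -108/π.
So RHS = -∫_0^3 v(x) φ(x) dx = 108/π.
LHS − RHS = -72/π ≠ 0, so the identity fails.
(For a valid weak derivative the identity must hold for EVERY test function, in particular this one. The failure shows v is NOT the weak derivative of u.)
Correct weak derivative would be u'(x) = -4*x.


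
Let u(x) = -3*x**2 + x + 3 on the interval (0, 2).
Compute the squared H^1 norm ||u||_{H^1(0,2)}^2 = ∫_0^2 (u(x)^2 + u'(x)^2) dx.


||u||_{H^1}^2 = 1384/15

The H^1 norm (squared) on an interval (0, L) is
  ||u||_{H^1}^2 = ∫_0^L u(x)^2 dx + ∫_0^L u'(x)^2 dx.
Compute u'(x) = 1 - 6*x.
Then u(x)^2 = 9*x**4 - 6*x**3 - 17*x**2 + 6*x + 9 and u'(x)^2 = 36*x**2 - 12*x + 1.
Integrate each monomial from 0 to 2 using ∫_0^2 c·x^n dx = c·2^(n+1)/(n+1):
  ∫_0^2 u(x)^2 dx = ∫_0^2 (9*x^4 - 6*x^3 - 17*x^2 + 6*x + 9) dx. Term by term:
    ∫_0^2 9*x^4 dx = 288/5;  ∫_0^2 -6*x^3 dx = -24;  ∫_0^2 -17*x^2 dx = -136/3;
    ∫_0^2 6*x dx = 12;  ∫_0^2 9 dx = 18.
  Sum: 288/5 − 24 − 136/3 + 12 + 18 = 274/15.
  ∫_0^2 u'(x)^2 dx = ∫_0^2 (36*x^2 - 12*x + 1) dx. Term by term:
    ∫_0^2 36*x^2 dx = 96;  ∫_0^2 -12*x dx = -24;  ∫_0^2 1 dx = 2.
  Sum: 96 − 24 + 2 = 74.
Adding: ||u||_{H^1}^2 = 274/15 + 74 = 1384/15.


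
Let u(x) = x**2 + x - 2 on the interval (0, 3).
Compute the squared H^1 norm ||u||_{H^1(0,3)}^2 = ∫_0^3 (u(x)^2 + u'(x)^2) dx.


||u||_{H^1}^2 = 1131/10

The H^1 norm (squared) on an interval (0, L) is
  ||u||_{H^1}^2 = ∫_0^L u(x)^2 dx + ∫_0^L u'(x)^2 dx.
Compute u'(x) = 2*x + 1.
Then u(x)^2 = x**4 + 2*x**3 - 3*x**2 - 4*x + 4 and u'(x)^2 = 4*x**2 + 4*x + 1.
Integrate each monomial from 0 to 3 using ∫_0^3 c·x^n dx = c·3^(n+1)/(n+1):
  ∫_0^3 u(x)^2 dx = ∫_0^3 (x^4 + 2*x^3 - 3*x^2 - 4*x + 4) dx. Term by term:
    ∫_0^3 x^4 dx = 243/5;  ∫_0^3 2*x^3 dx = 81/2;  ∫_0^3 -3*x^2 dx = -27;
    ∫_0^3 -4*x dx = -18;  ∫_0^3 4 dx = 12.
  Sum: 243/5 + 81/2 − 27 − 18 + 12 = 561/10.
  ∫_0^3 u'(x)^2 dx = ∫_0^3 (4*x^2 + 4*x + 1) dx. Term by term:
    ∫_0^3 4*x^2 dx = 36;  ∫_0^3 4*x dx = 18;  ∫_0^3 1 dx = 3.
  Sum: 36 + 18 + 3 = 57.
Adding: ||u||_{H^1}^2 = 561/10 + 57 = 1131/10.


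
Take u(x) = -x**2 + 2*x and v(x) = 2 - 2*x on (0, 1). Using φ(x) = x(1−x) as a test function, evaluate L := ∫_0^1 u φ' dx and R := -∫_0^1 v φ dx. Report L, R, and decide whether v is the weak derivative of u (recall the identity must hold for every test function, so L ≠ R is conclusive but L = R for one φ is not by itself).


LHS = -1/6, RHS = -1/6. Yes, v = u' weakly.

u(x) = -x**2 + 2*x, classical derivative u'(x) = 2 - 2*x.
φ(x) = x(1−x), so φ'(x) = 1 - 2*x.
Note φ(0) = φ(1) = 0, so the boundary term u·φ vanishes.
LHS = ∫_0^1 u(x) φ'(x) dx = ∫_0^1 (2*x^3 - 5*x^2 + 2*x) dx. Term by term:
  ∫_0^1 2*x^3 dx = 1/2;  ∫_0^1 -5*x^2 dx = -5/3;  ∫_0^1 2*x dx = 1.
Sum: 1/2 − 5/3 + 1 = -1/6.
So LHS = -1/6.
∫_0^1 v(x) φ(x) dx = ∫_0^1 (2*x^3 - 4*x^2 + 2*x) dx. Term by term:
  ∫_0^1 2*x^3 dx = 1/2;  ∫_0^1 -4*x^2 dx = -4/3;  ∫_0^1 2*x dx = 1.
Sum: 1/2 − 4/3 + 1 = 1/6.
So RHS = -∫_0^1 v(x) φ(x) dx = -1/6.
LHS = RHS, so the identity holds for this test φ.
Moreover u is smooth here and v(x) = u'(x) = 2 - 2*x pointwise, so the identity holds for every test function. Hence v is the weak derivative of u.


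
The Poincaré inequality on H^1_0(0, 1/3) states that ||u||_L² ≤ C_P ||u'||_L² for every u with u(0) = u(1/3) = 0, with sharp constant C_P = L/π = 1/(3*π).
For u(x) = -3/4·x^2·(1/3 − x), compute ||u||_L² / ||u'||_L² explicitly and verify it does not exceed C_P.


||u||_L² / ||u'||_L² = sqrt(14)/42 < C_P = 1/(3*π).

u(x) = -3/4·x^2·(1/3 − x), so u'(x) = x*(9*x - 2)/4.
u(x) = -3/4·x^2·(1/3 − x) vanishes at x = 0 and x = 1/3, so u ∈ H^1_0(0, 1/3). Differentiate via the product rule and integrate the resulting polynomials term by term.
  ∫_0^1/3 u² dx = ∫_0^1/3 (9*x^6/16 - 3*x^5/8 + x^4/16) dx. Term by term:
    ∫_0^1/3 9*x^6/16 dx = 1/27216;  ∫_0^1/3 -3*x^5/8 dx = -1/11664;  ∫_0^1/3 x^4/16 dx = 1/19440.
  Sum: 1/27216 − 1/11664 + 1/19440 = 1/408240.
  ∫_0^1/3 (u')² dx = ∫_0^1/3 (81*x^4/16 - 9*x^3/4 + x^2/4) dx. Term by term:
    ∫_0^1/3 81*x^4/16 dx = 1/240;  ∫_0^1/3 -9*x^3/4 dx = -1/144;  ∫_0^1/3 x^2/4 dx = 1/324.
  Sum: 1/240 − 1/144 + 1/324 = 1/3240.
∫_0^1/3 u² dx = 1/408240, so ||u||_L² = sqrt(35)/3780.
∫_0^1/3 (u')² dx = 1/3240, so ||u'||_L² = sqrt(10)/180.
Ratio ||u||_L² / ||u'||_L² = sqrt(14)/42.
Sharp Poincaré constant on H^1_0(0, 1/3) is C_P = L/π = 1/(3*π), achieved by sin(3*π·x).
A polynomial bump cannot attain the sharp Poincaré constant (only the first sine eigenfunction does), so the ratio is strictly less than C_P, consistent with ||u||_L² ≤ C_P ||u'||_L².


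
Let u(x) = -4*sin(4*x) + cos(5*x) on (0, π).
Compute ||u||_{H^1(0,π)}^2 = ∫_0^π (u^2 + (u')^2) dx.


||u||_{H^1(0,π)}^2 = 1664/9 + 149*π

u'(x) = -5*sin(5*x) - 16*cos(4*x).
Expand u² and (u')² and integrate term by term on (0, π), using: for integers n ≥ 1, ∫_0^π sin²(nx) dx = ∫_0^π cos²(nx) dx = π/2; for n ≠ n', ∫_0^π sin(nx)sin(n'x) dx = ∫_0^π cos(nx)cos(n'x) dx = 0; and by product-to-sum, ∫_0^π sin(nx)cos(n'x) dx = ½∫_0^π [sin((n+n')x) + sin((n−n')x)] dx, which is 0 when n+n' is even and 2n/(n²−n'²) when n+n' is odd (it need not vanish on (0, π)).
  u² squared terms: (-4)²·∫sin(4x)² dx = 16·π/2 = 8*π;  (1)²·∫cos(5x)² dx = 1·π/2 = π/2.
  u² cross terms: 2·(-4)·(1)·∫sin(4x)·cos(5x) dx = -8·(-8/9) = 64/9.
  So ∫_0^π u² dx = 8*π + π/2 + 64/9 = 64/9 + 17*π/2.
  (u')² squared terms: (-16)²·∫cos(4x)² dx = 256·π/2 = 128*π;  (-5)²·∫sin(5x)² dx = 25·π/2 = 25*π/2.
  (u')² cross terms: 2·(-16)·(-5)·∫cos(4x)·sin(5x) dx = 160·(10/9) = 1600/9.
  So ∫_0^π (u')² dx = 128*π + 25*π/2 + 1600/9 = 1600/9 + 281*π/2.
||u||_{H^1}^2 = (64/9 + 17*π/2) + (1600/9 + 281*π/2) = 1664/9 + 149*π.


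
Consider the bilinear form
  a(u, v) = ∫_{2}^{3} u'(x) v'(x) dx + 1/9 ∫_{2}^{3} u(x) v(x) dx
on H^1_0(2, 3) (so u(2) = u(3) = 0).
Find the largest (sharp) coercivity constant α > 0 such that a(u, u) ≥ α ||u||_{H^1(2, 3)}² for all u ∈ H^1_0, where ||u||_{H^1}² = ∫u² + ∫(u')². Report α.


α = (1/9 + π^2)/(1 + π^2)

Coercivity of a(·,·) on H^1_0(2, 3) means a(u, u) ≥ α ||u||_{H^1}² for every u ∈ H^1_0.
The interval has length L = 1, and Poincaré/coercivity depend only on L. Here a(u, u) = ∫(u')² + (1/9)·∫u².
Here 0 < c = 1/9 < 1. The condition a(u,u) ≥ α||u||_{H^1}² reads (1−α)∫(u')² ≥ (α−c)∫u². Any admissible α is ≤ 1 (rapidly oscillating u have ∫u²/∫(u')² → 0), and α = 1 would force 0 ≥ (1−c)∫u², impossible since c < 1; so 1−α > 0. By the sharp Poincaré inequality on H^1_0 of an interval of length L, ∫(u')² ≥ (π/L)²∫u² with equality for the first sine mode sin(π(x−x₀)/L) (x₀ the left endpoint), so the inequality holds for all u iff (1−α)(π/L)² ≥ α − c, i.e. α ≤ ((π/L)² + c)/((π/L)² + 1) = (1 + c(L/π)²)/(1 + (L/π)²). With (π/L)² = π^2 and c = 1/9, the largest admissible constant is α = ((π/L)² + c)/((π/L)² + 1).
Simplifying, α = (1/9 + π^2)/(1 + π^2).


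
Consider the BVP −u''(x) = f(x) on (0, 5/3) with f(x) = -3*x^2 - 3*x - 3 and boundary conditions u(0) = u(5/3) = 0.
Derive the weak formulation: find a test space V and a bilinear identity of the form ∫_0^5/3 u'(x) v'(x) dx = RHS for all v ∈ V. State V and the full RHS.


V = H^1_0(0, 5/3) (so v(0) = v(5/3) = 0); weak form: ∫_0^5/3 u'v' dx = ∫_0^5/3 (-3*x^2 - 3*x - 3) v dx for all v ∈ V.

Multiply both sides by a test function v and integrate from 0 to 5/3:
  ∫_0^5/3 −u''(x) v(x) dx = ∫_0^5/3 f(x) v(x) dx.
Integrate the LHS by parts once:
  ∫_0^5/3 −u'' v dx = −[u'(x) v(x)]_0^5/3 + ∫_0^5/3 u'(x) v'(x) dx.
Thus ∫_0^5/3 u'(x) v'(x) dx = ∫_0^5/3 f(x) v(x) dx + [u'(x) v(x)]_0^5/3.
Choose V so that boundary terms are either known or forced to vanish.
u is Dirichlet: u(0) = u(5/3) = 0. Let V = H^1_0(0, 5/3); then v(0) = v(5/3) = 0, and [u' v]_0^5/3 = 0.
Weak formulation: find u (satisfying any essential BC) such that ∫_0^5/3 u'(x) v'(x) dx = ∫_0^5/3 f v dx for all v ∈ V.
Substituting f(x) = -3*x^2 - 3*x - 3, the right-hand side is ∫_0^5/3 (-3*x^2 - 3*x - 3) v dx.


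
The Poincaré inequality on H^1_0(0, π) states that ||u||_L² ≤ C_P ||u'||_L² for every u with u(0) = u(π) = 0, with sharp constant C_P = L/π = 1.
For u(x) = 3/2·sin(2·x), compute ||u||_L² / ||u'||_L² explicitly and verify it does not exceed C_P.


||u||_L² / ||u'||_L² = 1/2 < C_P = 1.

u(x) = 3/2·sin(2·x), so u'(x) = 3*cos(2*x).
Writing u(x) = A·sin(kπx/L) with A = 3/2 and k = 2, use ∫_0^L sin²(kπx/L) dx = L/2 and ∫_0^L cos²(kπx/L) dx = L/2.
u² = 9/4·sin²(2·x) and (u')² = 9·cos²(2·x), and each of sin², cos² integrates to L/2 = π/2 over (0, π).
∫_0^π u² dx = 9*π/8, so ||u||_L² = 3*sqrt(2)*sqrt(π)/4.
∫_0^π (u')² dx = 9*π/2, so ||u'||_L² = 3*sqrt(2)*sqrt(π)/2.
Ratio ||u||_L² / ||u'||_L² = 1/2.
Sharp Poincaré constant on H^1_0(0, π) is C_P = L/π = 1, achieved by sin(x).
This is the k = 2 harmonic; the ratio L/(kπ) is strictly less than C_P = L/π, consistent with the sharp inequality ||u||_L² ≤ C_P ||u'||_L².


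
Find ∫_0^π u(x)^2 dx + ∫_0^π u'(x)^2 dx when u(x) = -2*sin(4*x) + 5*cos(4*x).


||u||_{H^1(0,π)}^2 = 493*π/2

u'(x) = -20*sin(4*x) - 8*cos(4*x).
Expand u² and (u')² and integrate term by term on (0, π), using: for integers n ≥ 1, ∫_0^π sin²(nx) dx = ∫_0^π cos²(nx) dx = π/2; for n ≠ n', ∫_0^π sin(nx)sin(n'x) dx = ∫_0^π cos(nx)cos(n'x) dx = 0; and by product-to-sum, ∫_0^π sin(nx)cos(n'x) dx = ½∫_0^π [sin((n+n')x) + sin((n−n')x)] dx, which is 0 when n+n' is even and 2n/(n²−n'²) when n+n' is odd (it need not vanish on (0, π)).
  u² squared terms: (-2)²·∫sin(4x)² dx = 4·π/2 = 2*π;  (5)²·∫cos(4x)² dx = 25·π/2 = 25*π/2.
  u² cross terms: 2·(-2)·(5)·∫sin(4x)·cos(4x) dx = -20·(0) = 0.
  So ∫_0^π u² dx = 2*π + 25*π/2 + 0 = 29*π/2.
  (u')² squared terms: (-20)²·∫sin(4x)² dx = 400·π/2 = 200*π;  (-8)²·∫cos(4x)² dx = 64·π/2 = 32*π.
  (u')² cross terms: 2·(-20)·(-8)·∫sin(4x)·cos(4x) dx = 320·(0) = 0.
  So ∫_0^π (u')² dx = 200*π + 32*π + 0 = 232*π.
||u||_{H^1}^2 = (29*π/2) + (232*π) = 493*π/2.


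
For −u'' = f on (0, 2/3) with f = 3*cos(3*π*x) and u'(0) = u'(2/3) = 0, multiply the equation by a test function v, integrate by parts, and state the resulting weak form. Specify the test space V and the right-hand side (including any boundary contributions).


V = H^1(0, 2/3) (no boundary constraint on v; u is determined up to an additive constant); weak form: ∫_0^2/3 u'v' dx = ∫_0^2/3 (3*cos(3*π*x)) v dx for all v ∈ V.

Multiply both sides by a test function v and integrate from 0 to 2/3:
  ∫_0^2/3 −u''(x) v(x) dx = ∫_0^2/3 f(x) v(x) dx.
Integrate the LHS by parts once:
  ∫_0^2/3 −u'' v dx = −[u'(x) v(x)]_0^2/3 + ∫_0^2/3 u'(x) v'(x) dx.
Thus ∫_0^2/3 u'(x) v'(x) dx = ∫_0^2/3 f(x) v(x) dx + [u'(x) v(x)]_0^2/3.
Choose V so that boundary terms are either known or forced to vanish.
u has homogeneous Neumann: u'(0) = u'(2/3) = 0. So [u' v]_0^2/3 = 0·v(2/3) − 0·v(0) = 0 for any v; take V = H^1(0, 2/3).
Weak formulation: find u (satisfying any essential BC) such that ∫_0^2/3 u'(x) v'(x) dx = ∫_0^2/3 f v dx for all v ∈ V (homogeneous Neumann, so boundary terms vanish).
Substituting f(x) = 3*cos(3*π*x), the right-hand side is ∫_0^2/3 (3*cos(3*π*x)) v dx.
Compatibility check (pure Neumann): taking v ≡ 1 ∈ V gives 0 = ∫_0^2/3 f dx + (0) − (0), i.e. ∫_0^2/3 f dx must equal u'(0) − u'(2/3) = 0. Indeed ∫_0^2/3 (3*cos(3*π*x)) dx = 0, so the data are compatible. The solution is then unique only up to an additive constant (fix it e.g. by requiring ∫_0^2/3 u dx = 0).


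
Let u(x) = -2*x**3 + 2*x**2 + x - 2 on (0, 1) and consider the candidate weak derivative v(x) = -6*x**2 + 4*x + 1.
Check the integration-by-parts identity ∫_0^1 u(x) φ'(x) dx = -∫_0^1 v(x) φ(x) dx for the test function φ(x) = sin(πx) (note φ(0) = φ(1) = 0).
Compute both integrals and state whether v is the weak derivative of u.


LHS = -24/π^3, RHS = -24/π^3. Yes, v = u' weakly.

u(x) = -2*x**3 + 2*x**2 + x - 2, classical derivative u'(x) = -6*x**2 + 4*x + 1.
φ(x) = sin(πx), so φ'(x) = π*cos(π*x).
Note φ(0) = φ(1) = 0, so the boundary term u·φ vanishes.
LHS = ∫_0^1 u(x) φ'(x) dx = ∫_0^1 (-2*π*x^3*cos(π*x) + 2*π*x^2*cos(π*x) + π*x*cos(π*x) - 2*π*cos(π*x)) dx. Term by term:
  ∫_0^1 -2*π*cos(π*x) dx = 0;  ∫_0^1 π*x*cos(π*x) dx = -2/π;  ∫_0^1 -2*π*x^3*cos(π*x) dx = -24/π^3 + 6/π;
  ∫_0^1 2*π*x^2*cos(π*x) dx = -4/π.
Sum: 0 − 2/π + -24/π^3 + 6/π − 4/π = -24/π^3.
So LHS = -24/π^3.
∫_0^1 v(x) φ(x) dx = ∫_0^1 (-6*x^2*sin(π*x) + 4*x*sin(π*x) + sin(π*x)) dx. Term by term:
  ∫_0^1 -6*x^2*sin(π*x) dx = -6/π + 24/π^3;  ∫_0^1 4*x*sin(π*x) dx = 4/π;  ∫_0^1 sin(π*x) dx = 2/π.
Sum: -6/π + 24/π^3 + 4/π + 2/π = 24/π^3.
So RHS = -∫_0^1 v(x) φ(x) dx = -24/π^3.
LHS = RHS, so the identity holds for this test φ.
Moreover u is smooth here and v(x) = u'(x) = -6*x**2 + 4*x + 1 pointwise, so the identity holds for every test function. Hence v is the weak derivative of u.


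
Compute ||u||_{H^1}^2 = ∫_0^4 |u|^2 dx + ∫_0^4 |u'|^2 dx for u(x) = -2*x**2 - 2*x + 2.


||u||_{H^1}^2 = 8416/5

The H^1 norm (squared) on an interval (0, L) is
  ||u||_{H^1}^2 = ∫_0^L u(x)^2 dx + ∫_0^L u'(x)^2 dx.
Compute u'(x) = -4*x - 2.
Then u(x)^2 = 4*x**4 + 8*x**3 - 4*x**2 - 8*x + 4 and u'(x)^2 = 16*x**2 + 16*x + 4.
Integrate each monomial from 0 to 4 using ∫_0^4 c·x^n dx = c·4^(n+1)/(n+1):
  ∫_0^4 u(x)^2 dx = ∫_0^4 (4*x^4 + 8*x^3 - 4*x^2 - 8*x + 4) dx. Term by term:
    ∫_0^4 4*x^4 dx = 4096/5;  ∫_0^4 8*x^3 dx = 512;  ∫_0^4 -4*x^2 dx = -256/3;
    ∫_0^4 -8*x dx = -64;  ∫_0^4 4 dx = 16.
  Sum: 4096/5 + 512 − 256/3 − 64 + 16 = 17968/15.
  ∫_0^4 u'(x)^2 dx = ∫_0^4 (16*x^2 + 16*x + 4) dx. Term by term:
    ∫_0^4 16*x^2 dx = 1024/3;  ∫_0^4 16*x dx = 128;  ∫_0^4 4 dx = 16.
  Sum: 1024/3 + 128 + 16 = 1456/3.
Adding: ||u||_{H^1}^2 = 17968/15 + 1456/3 = 8416/5.


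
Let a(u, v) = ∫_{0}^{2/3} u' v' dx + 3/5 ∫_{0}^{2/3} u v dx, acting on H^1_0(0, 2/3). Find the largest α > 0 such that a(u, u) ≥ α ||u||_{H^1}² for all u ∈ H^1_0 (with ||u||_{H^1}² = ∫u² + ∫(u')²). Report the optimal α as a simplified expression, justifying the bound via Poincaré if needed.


α = 3*(4 + 15*π^2)/(5*(4 + 9*π^2))

Coercivity of a(·,·) on H^1_0(0, 2/3) means a(u, u) ≥ α ||u||_{H^1}² for every u ∈ H^1_0.
The interval has length L = 2/3, and Poincaré/coercivity depend only on L. Here a(u, u) = ∫(u')² + (3/5)·∫u².
Here 0 < c = 3/5 < 1. The condition a(u,u) ≥ α||u||_{H^1}² reads (1−α)∫(u')² ≥ (α−c)∫u². Any admissible α is ≤ 1 (rapidly oscillating u have ∫u²/∫(u')² → 0), and α = 1 would force 0 ≥ (1−c)∫u², impossible since c < 1; so 1−α > 0. By the sharp Poincaré inequality on H^1_0 of an interval of length L, ∫(u')² ≥ (π/L)²∫u² with equality for the first sine mode sin(π(x−x₀)/L) (x₀ the left endpoint), so the inequality holds for all u iff (1−α)(π/L)² ≥ α − c, i.e. α ≤ ((π/L)² + c)/((π/L)² + 1) = (1 + c(L/π)²)/(1 + (L/π)²). With (π/L)² = 9*π^2/4 and c = 3/5, the largest admissible constant is α = ((π/L)² + c)/((π/L)² + 1).
Simplifying, α = 3*(4 + 15*π^2)/(5*(4 + 9*π^2)).


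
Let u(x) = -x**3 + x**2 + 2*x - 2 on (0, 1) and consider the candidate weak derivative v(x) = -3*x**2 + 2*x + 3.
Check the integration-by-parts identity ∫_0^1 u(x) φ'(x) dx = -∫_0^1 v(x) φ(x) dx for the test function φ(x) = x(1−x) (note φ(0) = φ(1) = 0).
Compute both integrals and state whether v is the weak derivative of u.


LHS = -7/20, RHS = -31/60. No, v is not the weak derivative of u.

u(x) = -x**3 + x**2 + 2*x - 2, classical derivative u'(x) = -3*x**2 + 2*x + 2.
φ(x) = x(1−x), so φ'(x) = 1 - 2*x.
Note φ(0) = φ(1) = 0, so the boundary term u·φ vanishes.
LHS = ∫_0^1 u(x) φ'(x) dx = ∫_0^1 (2*x^4 - 3*x^3 - 3*x^2 + 6*x - 2) dx. Term by term:
  ∫_0^1 2*x^4 dx = 2/5;  ∫_0^1 -3*x^3 dx = -3/4;  ∫_0^1 -3*x^2 dx = -1;
  ∫_0^1 6*x dx = 3;  ∫_0^1 -2 dx = -2.
Sum: 2/5 − 3/4 − 1 + 3 − 2 = -7/20.
So LHS = -7/20.
∫_0^1 v(x) φ(x) dx = ∫_0^1 (3*x^4 - 5*x^3 - x^2 + 3*x) dx. Term by term:
  ∫_0^1 3*x^4 dx = 3/5;  ∫_0^1 -5*x^3 dx = -5/4;  ∫_0^1 -x^2 dx = -1/3;
  ∫_0^1 3*x dx = 3/2.
Sum: 3/5 − 5/4 − 1/3 + 3/2 = 31/60.
So RHS = -∫_0^1 v(x) φ(x) dx = -31/60.
LHS − RHS = 1/6 ≠ 0, so the identity fails.
(For a valid weak derivative the identity must hold for EVERY test function, in particular this one. The failure shows v is NOT the weak derivative of u.)
Correct weak derivative would be u'(x) = -3*x**2 + 2*x + 2.


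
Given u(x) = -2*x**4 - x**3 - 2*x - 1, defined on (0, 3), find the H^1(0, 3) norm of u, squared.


||u||_{H^1}^2 = 1429122/35

The H^1 norm (squared) on an interval (0, L) is
  ||u||_{H^1}^2 = ∫_0^L u(x)^2 dx + ∫_0^L u'(x)^2 dx.
Compute u'(x) = -8*x**3 - 3*x**2 - 2.
Then u(x)^2 = 4*x**8 + 4*x**7 + x**6 + 8*x**5 + 8*x**4 + 2*x**3 + 4*x**2 + 4*x + 1 and u'(x)^2 = 64*x**6 + 48*x**5 + 9*x**4 + 32*x**3 + 12*x**2 + 4.
Integrate each monomial from 0 to 3 using ∫_0^3 c·x^n dx = c·3^(n+1)/(n+1):
  ∫_0^3 u(x)^2 dx = ∫_0^3 (4*x^8 + 4*x^7 + x^6 + 8*x^5 + 8*x^4 + 2*x^3 + 4*x^2 + 4*x + 1) dx. Term by term:
    ∫_0^3 4*x^8 dx = 8748;  ∫_0^3 4*x^7 dx = 6561/2;  ∫_0^3 x^6 dx = 2187/7;
    ∫_0^3 8*x^5 dx = 972;  ∫_0^3 8*x^4 dx = 1944/5;  ∫_0^3 2*x^3 dx = 81/2;
    ∫_0^3 4*x^2 dx = 36;  ∫_0^3 4*x dx = 18;  ∫_0^3 1 dx = 3.
  Sum: 8748 + 6561/2 + 2187/7 + 972 + 1944/5 + 81/2 + 36 + 18 + 3 = 482973/35.
  ∫_0^3 u'(x)^2 dx = ∫_0^3 (64*x^6 + 48*x^5 + 9*x^4 + 32*x^3 + 12*x^2 + 4) dx. Term by term:
    ∫_0^3 64*x^6 dx = 139968/7;  ∫_0^3 48*x^5 dx = 5832;  ∫_0^3 9*x^4 dx = 2187/5;
    ∫_0^3 32*x^3 dx = 648;  ∫_0^3 12*x^2 dx = 108;  ∫_0^3 4 dx = 12.
  Sum: 139968/7 + 5832 + 2187/5 + 648 + 108 + 12 = 946149/35.
Adding: ||u||_{H^1}^2 = 482973/35 + 946149/35 = 1429122/35.


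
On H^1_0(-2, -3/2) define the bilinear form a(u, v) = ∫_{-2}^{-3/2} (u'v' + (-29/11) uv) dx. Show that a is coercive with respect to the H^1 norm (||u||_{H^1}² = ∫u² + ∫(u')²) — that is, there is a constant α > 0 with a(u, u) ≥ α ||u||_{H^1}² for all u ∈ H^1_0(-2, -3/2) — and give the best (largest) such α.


α = (-29 + 44*π^2)/(11*(1 + 4*π^2))

Coercivity of a(·,·) on H^1_0(-2, -3/2) means a(u, u) ≥ α ||u||_{H^1}² for every u ∈ H^1_0.
The interval has length L = 1/2, and Poincaré/coercivity depend only on L. Here a(u, u) = ∫(u')² + (-29/11)·∫u².
Here c = -29/11 < 0 with |c| < (π/L)² = 4*π^2, so coercivity still holds. The condition a(u,u) ≥ α||u||_{H^1}² reads (1−α)∫(u')² ≥ (α−c)∫u². Any admissible α is ≤ 1 (rapidly oscillating u have ∫u²/∫(u')² → 0), and α = 1 would force 0 ≥ (1−c)∫u², impossible since c < 1; so 1−α > 0. By the sharp Poincaré inequality on H^1_0 of an interval of length L, ∫(u')² ≥ (π/L)²∫u² with equality for the first sine mode sin(π(x−x₀)/L) (x₀ the left endpoint), so the inequality holds for all u iff (1−α)(π/L)² ≥ α − c, i.e. α ≤ ((π/L)² + c)/((π/L)² + 1) = (1 + c(L/π)²)/(1 + (L/π)²). (Direct route, valid since c ≤ 0: Poincaré gives c∫u² ≥ c(L/π)²∫(u')², so a(u,u) ≥ (1 + c(L/π)²)∫(u')², while ||u||_{H^1}² ≤ (1 + (L/π)²)∫(u')²; dividing yields the same α.) With (π/L)² = 4*π^2 and c = -29/11, the largest admissible constant is α = ((π/L)² + c)/((π/L)² + 1).
Simplifying, α = (-29 + 44*π^2)/(11*(1 + 4*π^2)).


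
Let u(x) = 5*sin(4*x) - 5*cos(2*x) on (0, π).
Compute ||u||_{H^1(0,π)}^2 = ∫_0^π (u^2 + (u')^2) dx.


||u||_{H^1(0,π)}^2 = 275*π

u'(x) = 10*sin(2*x) + 20*cos(4*x).
Expand u² and (u')² and integrate term by term on (0, π), using: for integers n ≥ 1, ∫_0^π sin²(nx) dx = ∫_0^π cos²(nx) dx = π/2; for n ≠ n', ∫_0^π sin(nx)sin(n'x) dx = ∫_0^π cos(nx)cos(n'x) dx = 0; and by product-to-sum, ∫_0^π sin(nx)cos(n'x) dx = ½∫_0^π [sin((n+n')x) + sin((n−n')x)] dx, which is 0 when n+n' is even and 2n/(n²−n'²) when n+n' is odd (it need not vanish on (0, π)).
  u² squared terms: (-5)²·∫cos(2x)² dx = 25·π/2 = 25*π/2;  (5)²·∫sin(4x)² dx = 25·π/2 = 25*π/2.
  u² cross terms: 2·(-5)·(5)·∫cos(2x)·sin(4x) dx = -50·(0) = 0.
  So ∫_0^π u² dx = 25*π/2 + 25*π/2 + 0 = 25*π.
  (u')² squared terms: (10)²·∫sin(2x)² dx = 100·π/2 = 50*π;  (20)²·∫cos(4x)² dx = 400·π/2 = 200*π.
  (u')² cross terms: 2·(10)·(20)·∫sin(2x)·cos(4x) dx = 400·(0) = 0.
  So ∫_0^π (u')² dx = 50*π + 200*π + 0 = 250*π.
||u||_{H^1}^2 = (25*π) + (250*π) = 275*π.


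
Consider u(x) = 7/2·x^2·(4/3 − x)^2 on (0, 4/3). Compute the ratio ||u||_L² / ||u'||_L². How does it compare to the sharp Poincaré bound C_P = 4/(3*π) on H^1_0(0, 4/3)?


||u||_L² / ||u'||_L² = 2*sqrt(3)/9 < C_P = 4/(3*π).

u(x) = 7/2·x^2·(4/3 − x)^2, so u'(x) = 14*x*(3*x - 4)*(3*x - 2)/9.
u(x) = 7/2·x^2·(4/3 − x)^2 vanishes at x = 0 and x = 4/3, so u ∈ H^1_0(0, 4/3). Differentiate via the product rule and integrate the resulting polynomials term by term.
  ∫_0^4/3 u² dx = ∫_0^4/3 (49*x^8/4 - 196*x^7/3 + 392*x^6/3 - 3136*x^5/27 + 3136*x^4/81) dx. Term by term:
    ∫_0^4/3 49*x^8/4 dx = 3211264/177147;  ∫_0^4/3 -196*x^7/3 dx = -1605632/19683;  ∫_0^4/3 392*x^6/3 dx = 917504/6561;
    ∫_0^4/3 -3136*x^5/27 dx = -6422528/59049;  ∫_0^4/3 3136*x^4/81 dx = 3211264/98415.
  Sum: 3211264/177147 − 1605632/19683 + 917504/6561 − 6422528/59049 + 3211264/98415 = 229376/885735.
  ∫_0^4/3 (u')² dx = ∫_0^4/3 (196*x^6 - 784*x^5 + 10192*x^4/9 - 6272*x^3/9 + 12544*x^2/81) dx. Term by term:
    ∫_0^4/3 196*x^6 dx = 458752/2187;  ∫_0^4/3 -784*x^5 dx = -1605632/2187;  ∫_0^4/3 10192*x^4/9 dx = 10436608/10935;
    ∫_0^4/3 -6272*x^3/9 dx = -401408/729;  ∫_0^4/3 12544*x^2/81 dx = 802816/6561.
  Sum: 458752/2187 − 1605632/2187 + 10436608/10935 − 401408/729 + 802816/6561 = 57344/32805.
∫_0^4/3 u² dx = 229376/885735, so ||u||_L² = 128*sqrt(210)/3645.
∫_0^4/3 (u')² dx = 57344/32805, so ||u'||_L² = 64*sqrt(70)/405.
Ratio ||u||_L² / ||u'||_L² = 2*sqrt(3)/9.
Sharp Poincaré constant on H^1_0(0, 4/3) is C_P = L/π = 4/(3*π), achieved by sin(3*π/4·x).
A polynomial bump cannot attain the sharp Poincaré constant (only the first sine eigenfunction does), so the ratio is strictly less than C_P, consistent with ||u||_L² ≤ C_P ||u'||_L².


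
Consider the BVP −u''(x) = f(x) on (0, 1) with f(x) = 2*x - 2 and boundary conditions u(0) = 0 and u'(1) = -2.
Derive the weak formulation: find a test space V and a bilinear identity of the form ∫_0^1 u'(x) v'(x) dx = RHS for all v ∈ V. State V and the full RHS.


V = {v ∈ H^1(0, 1) : v(0) = 0} (test functions vanish at x = 0 where u is specified); weak form: ∫_0^1 u'v' dx = ∫_0^1 (2*x - 2) v dx − 2·v(1) for all v ∈ V.

Multiply both sides by a test function v and integrate from 0 to 1:
  ∫_0^1 −u''(x) v(x) dx = ∫_0^1 f(x) v(x) dx.
Integrate the LHS by parts once:
  ∫_0^1 −u'' v dx = −[u'(x) v(x)]_0^1 + ∫_0^1 u'(x) v'(x) dx.
Thus ∫_0^1 u'(x) v'(x) dx = ∫_0^1 f(x) v(x) dx + [u'(x) v(x)]_0^1.
Choose V so that boundary terms are either known or forced to vanish.
Mixed BC: u(0) = 0 (Dirichlet) and u'(1) = -2 (Neumann). Define V = {v ∈ H^1(0, 1) : v(0) = 0}. Then [u' v]_0^1 = u'(1)·v(1) − u'(0)·0 = − 2·v(1).
Weak formulation: find u (satisfying any essential BC) such that ∫_0^1 u'(x) v'(x) dx = ∫_0^1 f v dx − 2·v(1) for all v ∈ V (Dirichlet at 0 absorbed into V; Neumann datum at x = 1 contributes the boundary term).
Substituting f(x) = 2*x - 2, the right-hand side is ∫_0^1 (2*x - 2) v dx − 2·v(1).


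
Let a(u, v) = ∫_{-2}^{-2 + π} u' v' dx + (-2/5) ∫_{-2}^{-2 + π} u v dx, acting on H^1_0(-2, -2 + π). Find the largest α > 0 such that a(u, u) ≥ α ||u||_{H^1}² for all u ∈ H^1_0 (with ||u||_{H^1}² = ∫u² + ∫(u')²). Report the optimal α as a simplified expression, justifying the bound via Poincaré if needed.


α = 3/10

Coercivity of a(·,·) on H^1_0(-2, -2 + π) means a(u, u) ≥ α ||u||_{H^1}² for every u ∈ H^1_0.
The interval has length L = π, and Poincaré/coercivity depend only on L. Here a(u, u) = ∫(u')² + (-2/5)·∫u².
Here c = -2/5 < 0 with |c| < (π/L)² = 1, so coercivity still holds. The condition a(u,u) ≥ α||u||_{H^1}² reads (1−α)∫(u')² ≥ (α−c)∫u². Any admissible α is ≤ 1 (rapidly oscillating u have ∫u²/∫(u')² → 0), and α = 1 would force 0 ≥ (1−c)∫u², impossible since c < 1; so 1−α > 0. By the sharp Poincaré inequality on H^1_0 of an interval of length L, ∫(u')² ≥ (π/L)²∫u² with equality for the first sine mode sin(π(x−x₀)/L) (x₀ the left endpoint), so the inequality holds for all u iff (1−α)(π/L)² ≥ α − c, i.e. α ≤ ((π/L)² + c)/((π/L)² + 1) = (1 + c(L/π)²)/(1 + (L/π)²). (Direct route, valid since c ≤ 0: Poincaré gives c∫u² ≥ c(L/π)²∫(u')², so a(u,u) ≥ (1 + c(L/π)²)∫(u')², while ||u||_{H^1}² ≤ (1 + (L/π)²)∫(u')²; dividing yields the same α.) With (π/L)² = 1 and c = -2/5, the largest admissible constant is α = ((π/L)² + c)/((π/L)² + 1).
Simplifying, α = 3/10.


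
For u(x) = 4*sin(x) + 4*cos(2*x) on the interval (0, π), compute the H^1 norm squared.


||u||_{H^1(0,π)}^2 = -320/3 + 56*π

u'(x) = -8*sin(2*x) + 4*cos(x).
Expand u² and (u')² and integrate term by term on (0, π), using: for integers n ≥ 1, ∫_0^π sin²(nx) dx = ∫_0^π cos²(nx) dx = π/2; for n ≠ n', ∫_0^π sin(nx)sin(n'x) dx = ∫_0^π cos(nx)cos(n'x) dx = 0; and by product-to-sum, ∫_0^π sin(nx)cos(n'x) dx = ½∫_0^π [sin((n+n')x) + sin((n−n')x)] dx, which is 0 when n+n' is even and 2n/(n²−n'²) when n+n' is odd (it need not vanish on (0, π)).
  u² squared terms: (4)²·∫cos(2x)² dx = 16·π/2 = 8*π;  (4)²·∫sin(x)² dx = 16·π/2 = 8*π.
  u² cross terms: 2·(4)·(4)·∫cos(2x)·sin(x) dx = 32·(-2/3) = -64/3.
  So ∫_0^π u² dx = 8*π + 8*π − 64/3 = -64/3 + 16*π.
  (u')² squared terms: (-8)²·∫sin(2x)² dx = 64·π/2 = 32*π;  (4)²·∫cos(x)² dx = 16·π/2 = 8*π.
  (u')² cross terms: 2·(-8)·(4)·∫sin(2x)·cos(x) dx = -64·(4/3) = -256/3.
  So ∫_0^π (u')² dx = 32*π + 8*π − 256/3 = -256/3 + 40*π.
||u||_{H^1}^2 = (-64/3 + 16*π) + (-256/3 + 40*π) = -320/3 + 56*π.


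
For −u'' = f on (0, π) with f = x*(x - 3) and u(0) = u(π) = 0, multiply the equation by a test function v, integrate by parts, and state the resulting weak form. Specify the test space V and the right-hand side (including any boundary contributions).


V = H^1_0(0, π) (so v(0) = v(π) = 0); weak form: ∫_0^π u'v' dx = ∫_0^π (x*(x - 3)) v dx for all v ∈ V.

Multiply both sides by a test function v and integrate from 0 to π:
  ∫_0^π −u''(x) v(x) dx = ∫_0^π f(x) v(x) dx.
Integrate the LHS by parts once:
  ∫_0^π −u'' v dx = −[u'(x) v(x)]_0^π + ∫_0^π u'(x) v'(x) dx.
Thus ∫_0^π u'(x) v'(x) dx = ∫_0^π f(x) v(x) dx + [u'(x) v(x)]_0^π.
Choose V so that boundary terms are either known or forced to vanish.
u is Dirichlet: u(0) = u(π) = 0. Let V = H^1_0(0, π); then v(0) = v(π) = 0, and [u' v]_0^π = 0.
Weak formulation: find u (satisfying any essential BC) such that ∫_0^π u'(x) v'(x) dx = ∫_0^π f v dx for all v ∈ V.
Substituting f(x) = x*(x - 3), the right-hand side is ∫_0^π (x*(x - 3)) v dx.


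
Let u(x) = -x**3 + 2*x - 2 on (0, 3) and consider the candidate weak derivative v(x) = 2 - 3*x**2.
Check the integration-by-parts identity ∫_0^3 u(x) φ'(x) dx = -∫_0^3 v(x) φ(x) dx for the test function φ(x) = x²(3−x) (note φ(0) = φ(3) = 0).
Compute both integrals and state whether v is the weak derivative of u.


LHS = 297/5, RHS = 297/5. Yes, v = u' weakly.

u(x) = -x**3 + 2*x - 2, classical derivative u'(x) = 2 - 3*x**2.
φ(x) = x²(3−x), so φ'(x) = 3*x*(2 - x).
Note φ(0) = φ(3) = 0, so the boundary term u·φ vanishes.
LHS = ∫_0^3 u(x) φ'(x) dx = ∫_0^3 (3*x^5 - 6*x^4 - 6*x^3 + 18*x^2 - 12*x) dx. Term by term:
  ∫_0^3 3*x^5 dx = 729/2;  ∫_0^3 -6*x^4 dx = -1458/5;  ∫_0^3 -6*x^3 dx = -243/2;
  ∫_0^3 18*x^2 dx = 162;  ∫_0^3 -12*x dx = -54.
Sum: 729/2 − 1458/5 − 243/2 + 162 − 54 = 297/5.
So LHS = 297/5.
∫_0^3 v(x) φ(x) dx = ∫_0^3 (3*x^5 - 9*x^4 - 2*x^3 + 6*x^2) dx. Term by term:
  ∫_0^3 3*x^5 dx = 729/2;  ∫_0^3 -9*x^4 dx = -2187/5;  ∫_0^3 -2*x^3 dx = -81/2;
  ∫_0^3 6*x^2 dx = 54.
Sum: 729/2 − 2187/5 − 81/2 + 54 = -297/5.
So RHS = -∫_0^3 v(x) φ(x) dx = 297/5.
LHS = RHS, so the identity holds for this test φ.
Moreover u is smooth here and v(x) = u'(x) = 2 - 3*x**2 pointwise, so the identity holds for every test function. Hence v is the weak derivative of u.


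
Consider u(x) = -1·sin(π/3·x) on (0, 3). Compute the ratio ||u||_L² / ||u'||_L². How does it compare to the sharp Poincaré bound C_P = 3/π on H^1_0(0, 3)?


||u||_L² / ||u'||_L² = 3/π = C_P.

u(x) = -1·sin(π/3·x), so u'(x) = -π*cos(π*x/3)/3.
Writing u(x) = A·sin(kπx/L) with A = -1 and k = 1, use ∫_0^L sin²(kπx/L) dx = L/2 and ∫_0^L cos²(kπx/L) dx = L/2.
u² = 1·sin²(π/3·x) and (u')² = π^2/9·cos²(π/3·x), and each of sin², cos² integrates to L/2 = 3/2 over (0, 3).
∫_0^3 u² dx = 3/2, so ||u||_L² = sqrt(6)/2.
∫_0^3 (u')² dx = π^2/6, so ||u'||_L² = sqrt(6)*π/6.
Ratio ||u||_L² / ||u'||_L² = 3/π.
Sharp Poincaré constant on H^1_0(0, 3) is C_P = L/π = 3/π, achieved by sin(π/3·x).
This is the k = 1 eigenfunction (up to amplitude), so the ratio equals the sharp Poincaré constant exactly.


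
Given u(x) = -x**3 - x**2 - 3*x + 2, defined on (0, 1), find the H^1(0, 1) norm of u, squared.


||u||_{H^1}^2 = 6127/210

The H^1 norm (squared) on an interval (0, L) is
  ||u||_{H^1}^2 = ∫_0^L u(x)^2 dx + ∫_0^L u'(x)^2 dx.
Compute u'(x) = -3*x**2 - 2*x - 3.
Then u(x)^2 = x**6 + 2*x**5 + 7*x**4 + 2*x**3 + 5*x**2 - 12*x + 4 and u'(x)^2 = 9*x**4 + 12*x**3 + 22*x**2 + 12*x + 9.
Integrate each monomial from 0 to 1 using ∫_0^1 c·x^n dx = c·1^(n+1)/(n+1):
  ∫_0^1 u(x)^2 dx = ∫_0^1 (x^6 + 2*x^5 + 7*x^4 + 2*x^3 + 5*x^2 - 12*x + 4) dx. Term by term:
    ∫_0^1 x^6 dx = 1/7;  ∫_0^1 2*x^5 dx = 1/3;  ∫_0^1 7*x^4 dx = 7/5;
    ∫_0^1 2*x^3 dx = 1/2;  ∫_0^1 5*x^2 dx = 5/3;  ∫_0^1 -12*x dx = -6;
    ∫_0^1 4 dx = 4.
  Sum: 1/7 + 1/3 + 7/5 + 1/2 + 5/3 − 6 + 4 = 143/70.
  ∫_0^1 u'(x)^2 dx = ∫_0^1 (9*x^4 + 12*x^3 + 22*x^2 + 12*x + 9) dx. Term by term:
    ∫_0^1 9*x^4 dx = 9/5;  ∫_0^1 12*x^3 dx = 3;  ∫_0^1 22*x^2 dx = 22/3;
    ∫_0^1 12*x dx = 6;  ∫_0^1 9 dx = 9.
  Sum: 9/5 + 3 + 22/3 + 6 + 9 = 407/15.
Adding: ||u||_{H^1}^2 = 143/70 + 407/15 = 6127/210.


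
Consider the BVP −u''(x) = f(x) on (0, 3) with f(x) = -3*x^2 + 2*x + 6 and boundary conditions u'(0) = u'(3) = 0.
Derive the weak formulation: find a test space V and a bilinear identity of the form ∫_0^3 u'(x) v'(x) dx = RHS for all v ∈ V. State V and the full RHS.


V = H^1(0, 3) (no boundary constraint on v; u is determined up to an additive constant); weak form: ∫_0^3 u'v' dx = ∫_0^3 (-3*x^2 + 2*x + 6) v dx for all v ∈ V.

Multiply both sides by a test function v and integrate from 0 to 3:
  ∫_0^3 −u''(x) v(x) dx = ∫_0^3 f(x) v(x) dx.
Integrate the LHS by parts once:
  ∫_0^3 −u'' v dx = −[u'(x) v(x)]_0^3 + ∫_0^3 u'(x) v'(x) dx.
Thus ∫_0^3 u'(x) v'(x) dx = ∫_0^3 f(x) v(x) dx + [u'(x) v(x)]_0^3.
Choose V so that boundary terms are either known or forced to vanish.
u has homogeneous Neumann: u'(0) = u'(3) = 0. So [u' v]_0^3 = 0·v(3) − 0·v(0) = 0 for any v; take V = H^1(0, 3).
Weak formulation: find u (satisfying any essential BC) such that ∫_0^3 u'(x) v'(x) dx = ∫_0^3 f v dx for all v ∈ V (homogeneous Neumann, so boundary terms vanish).
Substituting f(x) = -3*x^2 + 2*x + 6, the right-hand side is ∫_0^3 (-3*x^2 + 2*x + 6) v dx.
Compatibility check (pure Neumann): taking v ≡ 1 ∈ V gives 0 = ∫_0^3 f dx + (0) − (0), i.e. ∫_0^3 f dx must equal u'(0) − u'(3) = 0. Indeed ∫_0^3 (-3*x^2 + 2*x + 6) dx = 0, so the data are compatible. The solution is then unique only up to an additive constant (fix it e.g. by requiring ∫_0^3 u dx = 0).


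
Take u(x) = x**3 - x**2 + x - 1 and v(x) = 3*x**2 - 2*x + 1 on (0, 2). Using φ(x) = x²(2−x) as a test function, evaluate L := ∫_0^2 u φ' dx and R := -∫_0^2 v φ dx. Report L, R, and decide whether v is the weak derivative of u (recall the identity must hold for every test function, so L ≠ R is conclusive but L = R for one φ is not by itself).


LHS = -68/15, RHS = -68/15. Yes, v = u' weakly.

u(x) = x**3 - x**2 + x - 1, classical derivative u'(x) = 3*x**2 - 2*x + 1.
φ(x) = x²(2−x), so φ'(x) = x*(4 - 3*x).
Note φ(0) = φ(2) = 0, so the boundary term u·φ vanishes.
LHS = ∫_0^2 u(x) φ'(x) dx = ∫_0^2 (-3*x^5 + 7*x^4 - 7*x^3 + 7*x^2 - 4*x) dx. Term by term:
  ∫_0^2 -3*x^5 dx = -32;  ∫_0^2 7*x^4 dx = 224/5;  ∫_0^2 -7*x^3 dx = -28;
  ∫_0^2 7*x^2 dx = 56/3;  ∫_0^2 -4*x dx = -8.
Sum: -32 + 224/5 − 28 + 56/3 − 8 = -68/15.
So LHS = -68/15.
∫_0^2 v(x) φ(x) dx = ∫_0^2 (-3*x^5 + 8*x^4 - 5*x^3 + 2*x^2) dx. Term by term:
  ∫_0^2 -3*x^5 dx = -32;  ∫_0^2 8*x^4 dx = 256/5;  ∫_0^2 -5*x^3 dx = -20;
  ∫_0^2 2*x^2 dx = 16/3.
Sum: -32 + 256/5 − 20 + 16/3 = 68/15.
So RHS = -∫_0^2 v(x) φ(x) dx = -68/15.
LHS = RHS, so the identity holds for this test φ.
Moreover u is smooth here and v(x) = u'(x) = 3*x**2 - 2*x + 1 pointwise, so the identity holds for every test function. Hence v is the weak derivative of u.


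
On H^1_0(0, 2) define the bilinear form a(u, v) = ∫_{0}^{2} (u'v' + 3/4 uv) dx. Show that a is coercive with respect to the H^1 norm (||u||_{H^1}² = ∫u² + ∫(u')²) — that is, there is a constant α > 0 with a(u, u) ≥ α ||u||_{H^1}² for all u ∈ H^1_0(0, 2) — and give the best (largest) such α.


α = (3 + π^2)/(4 + π^2)

Coercivity of a(·,·) on H^1_0(0, 2) means a(u, u) ≥ α ||u||_{H^1}² for every u ∈ H^1_0.
The interval has length L = 2, and Poincaré/coercivity depend only on L. Here a(u, u) = ∫(u')² + (3/4)·∫u².
Here 0 < c = 3/4 < 1. The condition a(u,u) ≥ α||u||_{H^1}² reads (1−α)∫(u')² ≥ (α−c)∫u². Any admissible α is ≤ 1 (rapidly oscillating u have ∫u²/∫(u')² → 0), and α = 1 would force 0 ≥ (1−c)∫u², impossible since c < 1; so 1−α > 0. By the sharp Poincaré inequality on H^1_0 of an interval of length L, ∫(u')² ≥ (π/L)²∫u² with equality for the first sine mode sin(π(x−x₀)/L) (x₀ the left endpoint), so the inequality holds for all u iff (1−α)(π/L)² ≥ α − c, i.e. α ≤ ((π/L)² + c)/((π/L)² + 1) = (1 + c(L/π)²)/(1 + (L/π)²). With (π/L)² = π^2/4 and c = 3/4, the largest admissible constant is α = ((π/L)² + c)/((π/L)² + 1).
Simplifying, α = (3 + π^2)/(4 + π^2).
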